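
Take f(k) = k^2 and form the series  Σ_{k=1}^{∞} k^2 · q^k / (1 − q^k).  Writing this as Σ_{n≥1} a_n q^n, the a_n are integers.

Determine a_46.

a_46 = 2650

d|46:{1,2,23,46}  Σf=1+4+529+2116=2650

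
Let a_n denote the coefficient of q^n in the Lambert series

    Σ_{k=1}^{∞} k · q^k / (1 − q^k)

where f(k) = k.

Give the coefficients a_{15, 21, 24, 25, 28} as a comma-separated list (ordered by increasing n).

d|15:{15,5,3,1}  Σf=15+5+3+1=24
[q^21] f(1)=1,f(3)=3,f(7)=7,f(21)=21 ⇒ 32
q^24  k|24↦f(k): 1:1 2:2 3:3 4:4 6:6 8:8 12:12 24:24  a_24=60
d|25:{25,5,1}  Σf=25+5+1=31
[q^28] f(1)=1,f(2)=2,f(4)=4,f(7)=7,f(14)=14,f(28)=28 ⇒ 56

24, 32, 60, 31, 56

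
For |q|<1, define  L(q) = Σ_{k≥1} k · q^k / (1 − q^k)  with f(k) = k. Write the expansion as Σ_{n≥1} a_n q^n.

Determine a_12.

n=12: 1·12 2·6 3·4 4·3 6·2 12·1  f→[1+2+3+4+6+12]=28

a_12 = 28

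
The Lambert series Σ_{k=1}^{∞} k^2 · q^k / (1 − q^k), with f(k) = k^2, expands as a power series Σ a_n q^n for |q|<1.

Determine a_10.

d|10:{1,2,5,10}  Σf=1+4+25+100=130

a_10 = 130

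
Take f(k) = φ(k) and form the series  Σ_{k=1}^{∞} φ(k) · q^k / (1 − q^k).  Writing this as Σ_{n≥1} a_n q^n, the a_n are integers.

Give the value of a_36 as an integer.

d|36:{1,2,3,4,6,9,12,18,36}  Σφ=1+1+2+2+2+6+4+6+12=36

a_36 = 36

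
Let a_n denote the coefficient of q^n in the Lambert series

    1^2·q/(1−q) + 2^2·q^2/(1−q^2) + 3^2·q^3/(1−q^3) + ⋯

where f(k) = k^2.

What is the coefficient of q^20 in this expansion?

q^20  k|20↦f(k): 20:400 10:100 5:25 4:16 2:4 1:1  a_20=546

a_20 = 546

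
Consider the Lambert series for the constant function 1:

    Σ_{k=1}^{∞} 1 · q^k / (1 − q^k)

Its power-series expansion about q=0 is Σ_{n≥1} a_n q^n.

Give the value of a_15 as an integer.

a_15 = 4

q^15  k|15↦f(k): 1:1 3:1 5:1 15:1  a_15=4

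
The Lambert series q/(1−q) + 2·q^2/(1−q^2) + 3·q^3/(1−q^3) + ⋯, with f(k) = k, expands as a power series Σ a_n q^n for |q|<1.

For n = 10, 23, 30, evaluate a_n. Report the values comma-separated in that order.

18, 24, 72

q^10  k|10↦f(k): 10:10 5:5 2:2 1:1  a_10=18
[q^23] f(1)=1,f(23)=23 ⇒ 24
q^30  k|30↦f(k): 1:1 2:2 3:3 5:5 6:6 10:10 15:15 30:30  a_30=72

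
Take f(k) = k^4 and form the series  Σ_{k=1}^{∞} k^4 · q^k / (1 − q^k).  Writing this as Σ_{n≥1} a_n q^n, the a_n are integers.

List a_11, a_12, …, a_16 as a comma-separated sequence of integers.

14642, 22386, 28562, 40834, 51332, 69905

[q^11] f(11)=14641,f(1)=1 ⇒ 14642
n=12: 12·1 6·2 4·3 3·4 2·6 1·12  f→[20736+1296+256+81+16+1]=22386
d|13:{1,13}  Σf=1+28561=28562
n=14: 14·1 7·2 2·7 1·14  f→[38416+2401+16+1]=40834
q^15  k|15↦f(k): 1:1 3:81 5:625 15:50625  a_15=51332
q^16  k|16↦f(k): 16:65536 8:4096 4:256 2:16 1:1  a_16=69905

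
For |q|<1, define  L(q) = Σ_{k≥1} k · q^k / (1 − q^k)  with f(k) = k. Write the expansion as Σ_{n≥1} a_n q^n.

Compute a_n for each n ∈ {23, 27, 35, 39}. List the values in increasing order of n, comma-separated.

d|23:{23,1}  Σf=23+1=24
n=27: 1·27 3·9 9·3 27·1  f→[1+3+9+27]=40
d|35:{35,7,5,1}  Σf=35+7+5+1=48
n=39: 39·1 13·3 3·13 1·39  f→[39+13+3+1]=56

24, 40, 48, 56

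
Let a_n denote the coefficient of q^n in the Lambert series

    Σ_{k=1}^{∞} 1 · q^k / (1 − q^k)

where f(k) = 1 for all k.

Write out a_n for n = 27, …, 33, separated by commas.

4, 6, 2, 8, 2, 6, 4

n=27: 27·1 9·3 3·9 1·27  f→[1+1+1+1]=4
n=28: 28·1 14·2 7·4 4·7 2·14 1·28  f→[1+1+1+1+1+1]=6
n=29: 1·29 29·1  f→[1+1]=2
n=30: 1·30 2·15 3·10 5·6 6·5 10·3 15·2 30·1  f→[1+1+1+1+1+1+1+1]=8
[q^31] f(1)=1,f(31)=1 ⇒ 2
[q^32] f(32)=1,f(16)=1,f(8)=1,f(4)=1,f(2)=1,f(1)=1 ⇒ 6
d|33:{33,11,3,1}  Σf=1+1+1+1=4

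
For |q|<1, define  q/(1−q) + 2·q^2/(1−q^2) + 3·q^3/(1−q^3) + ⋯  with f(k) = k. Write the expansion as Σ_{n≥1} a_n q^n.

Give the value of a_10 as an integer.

d|10:{1,2,5,10}  Σf=1+2+5+10=18

a_10 = 18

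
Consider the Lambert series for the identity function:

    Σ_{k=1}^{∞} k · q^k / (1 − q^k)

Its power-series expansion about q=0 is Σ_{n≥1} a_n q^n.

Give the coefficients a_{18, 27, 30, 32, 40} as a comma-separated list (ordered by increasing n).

39, 40, 72, 63, 90

d|18:{1,2,3,6,9,18}  Σf=1+2+3+6+9+18=39
d|27:{1,3,9,27}  Σf=1+3+9+27=40
[q^30] f(30)=30,f(15)=15,f(10)=10,f(6)=6,f(5)=5,f(3)=3,f(2)=2,f(1)=1 ⇒ 72
q^32  k|32↦f(k): 32:32 16:16 8:8 4:4 2:2 1:1  a_32=63
d|40:{40,20,10,8,5,4,2,1}  Σf=40+20+10+8+5+4+2+1=90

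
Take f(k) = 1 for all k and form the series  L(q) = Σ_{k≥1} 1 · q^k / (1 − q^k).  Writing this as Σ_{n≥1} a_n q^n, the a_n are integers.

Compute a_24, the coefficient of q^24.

a_24 = 8

d|24:{24,12,8,6,4,3,2,1}  Σf=1+1+1+1+1+1+1+1=8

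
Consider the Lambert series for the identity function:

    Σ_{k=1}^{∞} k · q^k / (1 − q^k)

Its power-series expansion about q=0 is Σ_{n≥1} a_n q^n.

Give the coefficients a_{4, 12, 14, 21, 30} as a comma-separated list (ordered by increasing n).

7, 28, 24, 32, 72

q^4  k|4↦f(k): 1:1 2:2 4:4  a_4=7
q^12  k|12↦f(k): 12:12 6:6 4:4 3:3 2:2 1:1  a_12=28
d|14:{1,2,7,14}  Σf=1+2+7+14=24
q^21  k|21↦f(k): 21:21 7:7 3:3 1:1  a_21=32
[q^30] f(30)=30,f(15)=15,f(10)=10,f(6)=6,f(5)=5,f(3)=3,f(2)=2,f(1)=1 ⇒ 72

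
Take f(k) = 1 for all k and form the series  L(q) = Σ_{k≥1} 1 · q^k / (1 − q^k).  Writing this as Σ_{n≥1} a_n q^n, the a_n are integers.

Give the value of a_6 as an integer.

a_6 = 4

n=6: 1·6 2·3 3·2 6·1  f→[1+1+1+1]=4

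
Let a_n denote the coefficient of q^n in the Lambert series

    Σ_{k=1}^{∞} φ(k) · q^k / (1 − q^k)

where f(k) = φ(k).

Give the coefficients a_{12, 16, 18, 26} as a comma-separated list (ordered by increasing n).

[q^12] φ(12)=4,φ(6)=2,φ(4)=2,φ(3)=2,φ(2)=1,φ(1)=1 ⇒ 12
[q^16] φ(1)=1,φ(2)=1,φ(4)=2,φ(8)=4,φ(16)=8 ⇒ 16
[q^18] φ(1)=1,φ(2)=1,φ(3)=2,φ(6)=2,φ(9)=6,φ(18)=6 ⇒ 18
q^26  k|26↦φ(k): 26:12 13:12 2:1 1:1  a_26=26

12, 16, 18, 26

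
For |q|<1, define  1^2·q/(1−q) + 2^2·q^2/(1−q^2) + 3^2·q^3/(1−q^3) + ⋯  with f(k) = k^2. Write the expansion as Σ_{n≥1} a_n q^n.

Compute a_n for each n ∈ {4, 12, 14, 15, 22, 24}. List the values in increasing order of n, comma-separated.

q^4  k|4↦f(k): 4:16 2:4 1:1  a_4=21
[q^12] f(12)=144,f(6)=36,f(4)=16,f(3)=9,f(2)=4,f(1)=1 ⇒ 210
[q^14] f(14)=196,f(7)=49,f(2)=4,f(1)=1 ⇒ 250
n=15: 1·15 3·5 5·3 15·1  f→[1+9+25+225]=260
[q^22] f(1)=1,f(2)=4,f(11)=121,f(22)=484 ⇒ 610
d|24:{24,12,8,6,4,3,2,1}  Σf=576+144+64+36+16+9+4+1=850

21, 210, 250, 260, 610, 850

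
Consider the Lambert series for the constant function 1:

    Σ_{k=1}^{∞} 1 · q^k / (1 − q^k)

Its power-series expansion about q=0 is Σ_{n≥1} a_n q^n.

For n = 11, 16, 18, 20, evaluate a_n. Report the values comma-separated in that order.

q^11  k|11↦f(k): 11:1 1:1  a_11=2
n=16: 1·16 2·8 4·4 8·2 16·1  f→[1+1+1+1+1]=5
n=18: 1·18 2·9 3·6 6·3 9·2 18·1  f→[1+1+1+1+1+1]=6
n=20: 1·20 2·10 4·5 5·4 10·2 20·1  f→[1+1+1+1+1+1]=6

2, 5, 6, 6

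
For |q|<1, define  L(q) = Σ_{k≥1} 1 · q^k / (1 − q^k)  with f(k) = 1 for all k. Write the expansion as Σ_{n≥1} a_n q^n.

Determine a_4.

[q^4] f(4)=1,f(2)=1,f(1)=1 ⇒ 3

a_4 = 3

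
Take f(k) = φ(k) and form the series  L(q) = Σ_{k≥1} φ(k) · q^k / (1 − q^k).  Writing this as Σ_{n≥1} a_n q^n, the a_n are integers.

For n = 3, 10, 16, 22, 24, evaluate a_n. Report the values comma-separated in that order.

d|3:{1,3}  Σφ=1+2=3
[q^10] φ(10)=4,φ(5)=4,φ(2)=1,φ(1)=1 ⇒ 10
n=16: 16·1 8·2 4·4 2·8 1·16  φ→[8+4+2+1+1]=16
q^22  k|22↦φ(k): 22:10 11:10 2:1 1:1  a_22=22
q^24  k|24↦φ(k): 24:8 12:4 8:4 6:2 4:2 3:2 2:1 1:1  a_24=24

3, 10, 16, 22, 24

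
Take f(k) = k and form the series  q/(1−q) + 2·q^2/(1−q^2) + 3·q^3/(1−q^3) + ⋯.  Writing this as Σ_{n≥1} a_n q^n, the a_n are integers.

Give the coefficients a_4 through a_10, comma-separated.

[q^4] f(4)=4,f(2)=2,f(1)=1 ⇒ 7
[q^5] f(1)=1,f(5)=5 ⇒ 6
d|6:{6,3,2,1}  Σf=6+3+2+1=12
n=7: 1·7 7·1  f→[1+7]=8
[q^8] f(8)=8,f(4)=4,f(2)=2,f(1)=1 ⇒ 15
q^9  k|9↦f(k): 1:1 3:3 9:9  a_9=13
[q^10] f(1)=1,f(2)=2,f(5)=5,f(10)=10 ⇒ 18

7, 6, 12, 8, 15, 13, 18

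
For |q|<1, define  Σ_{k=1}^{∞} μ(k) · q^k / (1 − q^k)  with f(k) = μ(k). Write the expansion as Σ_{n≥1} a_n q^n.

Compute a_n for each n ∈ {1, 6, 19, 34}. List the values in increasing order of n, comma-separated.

1, 0, 0, 0

d|1:{1}  Σμ=1=1
n=6: 1·6 2·3 3·2 6·1  μ→[1+(-1)+(-1)+1]=0
d|19:{1,19}  Σμ=1+(-1)=0
n=34: 1·34 2·17 17·2 34·1  μ→[1+(-1)+(-1)+1]=0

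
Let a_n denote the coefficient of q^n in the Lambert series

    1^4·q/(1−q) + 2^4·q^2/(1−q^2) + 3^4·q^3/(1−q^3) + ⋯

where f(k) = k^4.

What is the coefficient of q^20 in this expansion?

q^20  k|20↦f(k): 1:1 2:16 4:256 5:625 10:10000 20:160000  a_20=170898

a_20 = 170898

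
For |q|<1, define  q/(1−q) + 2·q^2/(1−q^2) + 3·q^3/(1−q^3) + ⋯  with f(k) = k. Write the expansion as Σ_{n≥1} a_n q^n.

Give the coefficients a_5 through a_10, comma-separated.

6, 12, 8, 15, 13, 18

q^5  k|5↦f(k): 5:5 1:1  a_5=6
[q^6] f(6)=6,f(3)=3,f(2)=2,f(1)=1 ⇒ 12
d|7:{7,1}  Σf=7+1=8
d|8:{1,2,4,8}  Σf=1+2+4+8=15
[q^9] f(1)=1,f(3)=3,f(9)=9 ⇒ 13
n=10: 10·1 5·2 2·5 1·10  f→[10+5+2+1]=18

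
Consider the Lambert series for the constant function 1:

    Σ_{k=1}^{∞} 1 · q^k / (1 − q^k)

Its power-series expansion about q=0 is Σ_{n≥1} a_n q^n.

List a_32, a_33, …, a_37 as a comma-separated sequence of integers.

d|32:{1,2,4,8,16,32}  Σf=1+1+1+1+1+1=6
n=33: 33·1 11·3 3·11 1·33  f→[1+1+1+1]=4
n=34: 34·1 17·2 2·17 1·34  f→[1+1+1+1]=4
[q^35] f(35)=1,f(7)=1,f(5)=1,f(1)=1 ⇒ 4
[q^36] f(1)=1,f(2)=1,f(3)=1,f(4)=1,f(6)=1,f(9)=1,f(12)=1,f(18)=1,f(36)=1 ⇒ 9
n=37: 1·37 37·1  f→[1+1]=2

6, 4, 4, 4, 9, 2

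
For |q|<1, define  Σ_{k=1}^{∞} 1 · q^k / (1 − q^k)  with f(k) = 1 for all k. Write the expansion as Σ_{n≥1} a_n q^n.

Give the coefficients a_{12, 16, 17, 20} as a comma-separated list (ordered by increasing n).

6, 5, 2, 6

d|12:{12,6,4,3,2,1}  Σf=1+1+1+1+1+1=6
[q^16] f(16)=1,f(8)=1,f(4)=1,f(2)=1,f(1)=1 ⇒ 5
d|17:{1,17}  Σf=1+1=2
d|20:{20,10,5,4,2,1}  Σf=1+1+1+1+1+1=6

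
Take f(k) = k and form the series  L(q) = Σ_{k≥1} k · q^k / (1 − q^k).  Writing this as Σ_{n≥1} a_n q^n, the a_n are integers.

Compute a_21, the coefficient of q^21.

a_21 = 32

d|21:{1,3,7,21}  Σf=1+3+7+21=32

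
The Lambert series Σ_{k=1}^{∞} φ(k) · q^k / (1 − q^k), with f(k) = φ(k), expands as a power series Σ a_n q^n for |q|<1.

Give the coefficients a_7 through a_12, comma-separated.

q^7  k|7↦φ(k): 7:6 1:1  a_7=7
n=8: 8·1 4·2 2·4 1·8  φ→[4+2+1+1]=8
n=9: 9·1 3·3 1·9  φ→[6+2+1]=9
d|10:{10,5,2,1}  Σφ=4+4+1+1=10
d|11:{11,1}  Σφ=10+1=11
q^12  k|12↦φ(k): 12:4 6:2 4:2 3:2 2:1 1:1  a_12=12

7, 8, 9, 10, 11, 12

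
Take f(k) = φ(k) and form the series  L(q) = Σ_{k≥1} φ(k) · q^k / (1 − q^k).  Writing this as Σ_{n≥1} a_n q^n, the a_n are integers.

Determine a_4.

[q^4] φ(1)=1,φ(2)=1,φ(4)=2 ⇒ 4

a_4 = 4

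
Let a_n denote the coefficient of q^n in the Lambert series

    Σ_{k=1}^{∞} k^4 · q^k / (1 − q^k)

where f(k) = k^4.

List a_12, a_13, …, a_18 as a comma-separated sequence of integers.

22386, 28562, 40834, 51332, 69905, 83522, 112931

d|12:{1,2,3,4,6,12}  Σf=1+16+81+256+1296+20736=22386
q^13  k|13↦f(k): 13:28561 1:1  a_13=28562
n=14: 1·14 2·7 7·2 14·1  f→[1+16+2401+38416]=40834
d|15:{1,3,5,15}  Σf=1+81+625+50625=51332
d|16:{16,8,4,2,1}  Σf=65536+4096+256+16+1=69905
n=17: 1·17 17·1  f→[1+83521]=83522
n=18: 18·1 9·2 6·3 3·6 2·9 1·18  f→[104976+6561+1296+81+16+1]=112931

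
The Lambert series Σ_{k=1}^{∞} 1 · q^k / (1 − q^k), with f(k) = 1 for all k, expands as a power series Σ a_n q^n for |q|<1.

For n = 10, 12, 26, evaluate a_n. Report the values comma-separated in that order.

n=10: 1·10 2·5 5·2 10·1  f→[1+1+1+1]=4
[q^12] f(12)=1,f(6)=1,f(4)=1,f(3)=1,f(2)=1,f(1)=1 ⇒ 6
n=26: 26·1 13·2 2·13 1·26  f→[1+1+1+1]=4

4, 6, 4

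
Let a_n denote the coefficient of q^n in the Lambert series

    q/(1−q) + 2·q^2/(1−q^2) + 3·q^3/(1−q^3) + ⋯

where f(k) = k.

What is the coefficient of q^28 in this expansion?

a_28 = 56

q^28  k|28↦f(k): 1:1 2:2 4:4 7:7 14:14 28:28  a_28=56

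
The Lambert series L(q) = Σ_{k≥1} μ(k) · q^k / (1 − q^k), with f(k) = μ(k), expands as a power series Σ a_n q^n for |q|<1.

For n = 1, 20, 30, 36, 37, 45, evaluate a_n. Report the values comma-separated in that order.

1, 0, 0, 0, 0, 0

[q^1] μ(1)=1 ⇒ 1
q^20  k|20↦μ(k): 20:0 10:1 5:-1 4:0 2:-1 1:1  a_20=0
[q^30] μ(30)=-1,μ(15)=1,μ(10)=1,μ(6)=1,μ(5)=-1,μ(3)=-1,μ(2)=-1,μ(1)=1 ⇒ 0
[q^36] μ(36)=0,μ(18)=0,μ(12)=0,μ(9)=0,μ(6)=1,μ(4)=0,μ(3)=-1,μ(2)=-1,μ(1)=1 ⇒ 0
d|37:{37,1}  Σμ=(-1)+1=0
[q^45] μ(1)=1,μ(3)=-1,μ(5)=-1,μ(9)=0,μ(15)=1,μ(45)=0 ⇒ 0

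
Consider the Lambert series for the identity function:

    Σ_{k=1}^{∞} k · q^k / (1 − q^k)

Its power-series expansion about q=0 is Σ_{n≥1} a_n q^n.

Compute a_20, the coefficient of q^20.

a_20 = 42

n=20: 20·1 10·2 5·4 4·5 2·10 1·20  f→[20+10+5+4+2+1]=42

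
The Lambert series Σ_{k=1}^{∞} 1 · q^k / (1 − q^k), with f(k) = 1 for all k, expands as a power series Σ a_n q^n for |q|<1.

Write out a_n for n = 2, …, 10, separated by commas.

2, 2, 3, 2, 4, 2, 4, 3, 4

n=2: 1·2 2·1  f→[1+1]=2
n=3: 1·3 3·1  f→[1+1]=2
q^4  k|4↦f(k): 1:1 2:1 4:1  a_4=3
[q^5] f(5)=1,f(1)=1 ⇒ 2
d|6:{1,2,3,6}  Σf=1+1+1+1=4
d|7:{1,7}  Σf=1+1=2
[q^8] f(1)=1,f(2)=1,f(4)=1,f(8)=1 ⇒ 4
n=9: 1·9 3·3 9·1  f→[1+1+1]=3
[q^10] f(1)=1,f(2)=1,f(5)=1,f(10)=1 ⇒ 4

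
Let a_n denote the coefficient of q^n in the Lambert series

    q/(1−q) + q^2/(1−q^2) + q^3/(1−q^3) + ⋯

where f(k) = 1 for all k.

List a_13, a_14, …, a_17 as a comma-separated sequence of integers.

2, 4, 4, 5, 2

[q^13] f(13)=1,f(1)=1 ⇒ 2
n=14: 14·1 7·2 2·7 1·14  f→[1+1+1+1]=4
q^15  k|15↦f(k): 1:1 3:1 5:1 15:1  a_15=4
d|16:{16,8,4,2,1}  Σf=1+1+1+1+1=5
d|17:{1,17}  Σf=1+1=2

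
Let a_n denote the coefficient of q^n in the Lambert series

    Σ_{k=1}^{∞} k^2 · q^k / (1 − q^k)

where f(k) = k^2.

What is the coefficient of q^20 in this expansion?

n=20: 1·20 2·10 4·5 5·4 10·2 20·1  f→[1+4+16+25+100+400]=546

a_20 = 546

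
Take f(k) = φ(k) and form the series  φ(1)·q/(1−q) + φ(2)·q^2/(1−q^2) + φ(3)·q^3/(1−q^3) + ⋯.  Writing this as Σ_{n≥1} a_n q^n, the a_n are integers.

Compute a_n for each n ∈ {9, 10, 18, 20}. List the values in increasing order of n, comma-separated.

q^9  k|9↦φ(k): 1:1 3:2 9:6  a_9=9
q^10  k|10↦φ(k): 1:1 2:1 5:4 10:4  a_10=10
[q^18] φ(1)=1,φ(2)=1,φ(3)=2,φ(6)=2,φ(9)=6,φ(18)=6 ⇒ 18
[q^20] φ(1)=1,φ(2)=1,φ(4)=2,φ(5)=4,φ(10)=4,φ(20)=8 ⇒ 20

9, 10, 18, 20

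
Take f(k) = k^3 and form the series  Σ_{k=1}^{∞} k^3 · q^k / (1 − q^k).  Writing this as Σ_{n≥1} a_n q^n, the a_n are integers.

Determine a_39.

[q^39] f(1)=1,f(3)=27,f(13)=2197,f(39)=59319 ⇒ 61544

a_39 = 61544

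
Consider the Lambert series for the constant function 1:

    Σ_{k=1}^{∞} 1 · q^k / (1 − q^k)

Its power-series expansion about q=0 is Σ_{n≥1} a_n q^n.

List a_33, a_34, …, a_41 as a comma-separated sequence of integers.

n=33: 1·33 3·11 11·3 33·1  f→[1+1+1+1]=4
d|34:{1,2,17,34}  Σf=1+1+1+1=4
q^35  k|35↦f(k): 35:1 7:1 5:1 1:1  a_35=4
[q^36] f(36)=1,f(18)=1,f(12)=1,f(9)=1,f(6)=1,f(4)=1,f(3)=1,f(2)=1,f(1)=1 ⇒ 9
[q^37] f(1)=1,f(37)=1 ⇒ 2
q^38  k|38↦f(k): 1:1 2:1 19:1 38:1  a_38=4
d|39:{1,3,13,39}  Σf=1+1+1+1=4
n=40: 40·1 20·2 10·4 8·5 5·8 4·10 2·20 1·40  f→[1+1+1+1+1+1+1+1]=8
d|41:{41,1}  Σf=1+1=2

4, 4, 4, 9, 2, 4, 4, 8, 2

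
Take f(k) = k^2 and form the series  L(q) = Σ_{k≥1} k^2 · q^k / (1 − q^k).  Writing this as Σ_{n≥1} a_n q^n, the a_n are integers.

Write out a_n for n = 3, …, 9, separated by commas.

n=3: 3·1 1·3  f→[9+1]=10
q^4  k|4↦f(k): 4:16 2:4 1:1  a_4=21
[q^5] f(5)=25,f(1)=1 ⇒ 26
[q^6] f(1)=1,f(2)=4,f(3)=9,f(6)=36 ⇒ 50
q^7  k|7↦f(k): 7:49 1:1  a_7=50
[q^8] f(1)=1,f(2)=4,f(4)=16,f(8)=64 ⇒ 85
n=9: 9·1 3·3 1·9  f→[81+9+1]=91

10, 21, 26, 50, 50, 85, 91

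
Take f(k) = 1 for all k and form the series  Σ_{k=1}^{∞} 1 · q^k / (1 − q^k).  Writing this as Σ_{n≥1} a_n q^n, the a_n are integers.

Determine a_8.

a_8 = 4

q^8  k|8↦f(k): 1:1 2:1 4:1 8:1  a_8=4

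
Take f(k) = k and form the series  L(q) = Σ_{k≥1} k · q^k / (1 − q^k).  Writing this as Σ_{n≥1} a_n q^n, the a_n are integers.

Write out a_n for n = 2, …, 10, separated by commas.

q^2  k|2↦f(k): 1:1 2:2  a_2=3
[q^3] f(3)=3,f(1)=1 ⇒ 4
[q^4] f(1)=1,f(2)=2,f(4)=4 ⇒ 7
n=5: 1·5 5·1  f→[1+5]=6
q^6  k|6↦f(k): 6:6 3:3 2:2 1:1  a_6=12
d|7:{1,7}  Σf=1+7=8
[q^8] f(1)=1,f(2)=2,f(4)=4,f(8)=8 ⇒ 15
[q^9] f(9)=9,f(3)=3,f(1)=1 ⇒ 13
d|10:{1,2,5,10}  Σf=1+2+5+10=18

3, 4, 7, 6, 12, 8, 15, 13, 18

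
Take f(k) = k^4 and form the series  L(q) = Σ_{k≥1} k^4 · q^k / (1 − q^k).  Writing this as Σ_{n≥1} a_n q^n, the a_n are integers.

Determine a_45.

a_45 = 4158518

d|45:{1,3,5,9,15,45}  Σf=1+81+625+6561+50625+4100625=4158518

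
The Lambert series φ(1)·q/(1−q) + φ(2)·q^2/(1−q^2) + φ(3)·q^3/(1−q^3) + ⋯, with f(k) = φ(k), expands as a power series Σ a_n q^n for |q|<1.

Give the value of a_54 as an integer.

[q^54] φ(54)=18,φ(27)=18,φ(18)=6,φ(9)=6,φ(6)=2,φ(3)=2,φ(2)=1,φ(1)=1 ⇒ 54

a_54 = 54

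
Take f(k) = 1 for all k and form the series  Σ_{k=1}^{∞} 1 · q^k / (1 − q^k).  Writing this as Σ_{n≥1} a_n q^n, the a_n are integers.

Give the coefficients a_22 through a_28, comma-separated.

q^22  k|22↦f(k): 22:1 11:1 2:1 1:1  a_22=4
[q^23] f(1)=1,f(23)=1 ⇒ 2
q^24  k|24↦f(k): 24:1 12:1 8:1 6:1 4:1 3:1 2:1 1:1  a_24=8
n=25: 1·25 5·5 25·1  f→[1+1+1]=3
d|26:{26,13,2,1}  Σf=1+1+1+1=4
q^27  k|27↦f(k): 1:1 3:1 9:1 27:1  a_27=4
d|28:{1,2,4,7,14,28}  Σf=1+1+1+1+1+1=6

4, 2, 8, 3, 4, 4, 6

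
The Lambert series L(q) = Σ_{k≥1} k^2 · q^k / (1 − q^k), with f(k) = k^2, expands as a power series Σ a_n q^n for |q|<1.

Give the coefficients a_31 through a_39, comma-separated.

[q^31] f(1)=1,f(31)=961 ⇒ 962
n=32: 32·1 16·2 8·4 4·8 2·16 1·32  f→[1024+256+64+16+4+1]=1365
n=33: 33·1 11·3 3·11 1·33  f→[1089+121+9+1]=1220
[q^34] f(1)=1,f(2)=4,f(17)=289,f(34)=1156 ⇒ 1450
q^35  k|35↦f(k): 1:1 5:25 7:49 35:1225  a_35=1300
[q^36] f(1)=1,f(2)=4,f(3)=9,f(4)=16,f(6)=36,f(9)=81,f(12)=144,f(18)=324,f(36)=1296 ⇒ 1911
[q^37] f(1)=1,f(37)=1369 ⇒ 1370
q^38  k|38↦f(k): 1:1 2:4 19:361 38:1444  a_38=1810
q^39  k|39↦f(k): 39:1521 13:169 3:9 1:1  a_39=1700

962, 1365, 1220, 1450, 1300, 1911, 1370, 1810, 1700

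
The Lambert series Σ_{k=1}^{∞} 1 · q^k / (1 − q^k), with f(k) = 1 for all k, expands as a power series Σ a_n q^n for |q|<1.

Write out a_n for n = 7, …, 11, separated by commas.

d|7:{7,1}  Σf=1+1=2
d|8:{8,4,2,1}  Σf=1+1+1+1=4
n=9: 1·9 3·3 9·1  f→[1+1+1]=3
q^10  k|10↦f(k): 1:1 2:1 5:1 10:1  a_10=4
d|11:{1,11}  Σf=1+1=2

2, 4, 3, 4, 2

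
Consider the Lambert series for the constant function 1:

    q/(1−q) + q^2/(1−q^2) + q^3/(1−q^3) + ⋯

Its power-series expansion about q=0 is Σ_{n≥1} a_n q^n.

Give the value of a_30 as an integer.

[q^30] f(30)=1,f(15)=1,f(10)=1,f(6)=1,f(5)=1,f(3)=1,f(2)=1,f(1)=1 ⇒ 8

a_30 = 8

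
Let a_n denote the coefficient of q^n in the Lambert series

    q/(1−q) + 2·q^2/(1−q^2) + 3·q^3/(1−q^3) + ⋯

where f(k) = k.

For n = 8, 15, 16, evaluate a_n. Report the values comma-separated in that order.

q^8  k|8↦f(k): 8:8 4:4 2:2 1:1  a_8=15
d|15:{1,3,5,15}  Σf=1+3+5+15=24
q^16  k|16↦f(k): 1:1 2:2 4:4 8:8 16:16  a_16=31

15, 24, 31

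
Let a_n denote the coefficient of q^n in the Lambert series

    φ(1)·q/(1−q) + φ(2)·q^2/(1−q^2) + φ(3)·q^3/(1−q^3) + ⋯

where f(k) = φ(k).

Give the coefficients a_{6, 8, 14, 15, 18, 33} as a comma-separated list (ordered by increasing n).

n=6: 1·6 2·3 3·2 6·1  φ→[1+1+2+2]=6
q^8  k|8↦φ(k): 1:1 2:1 4:2 8:4  a_8=8
d|14:{14,7,2,1}  Σφ=6+6+1+1=14
[q^15] φ(15)=8,φ(5)=4,φ(3)=2,φ(1)=1 ⇒ 15
d|18:{1,2,3,6,9,18}  Σφ=1+1+2+2+6+6=18
[q^33] φ(33)=20,φ(11)=10,φ(3)=2,φ(1)=1 ⇒ 33

6, 8, 14, 15, 18, 33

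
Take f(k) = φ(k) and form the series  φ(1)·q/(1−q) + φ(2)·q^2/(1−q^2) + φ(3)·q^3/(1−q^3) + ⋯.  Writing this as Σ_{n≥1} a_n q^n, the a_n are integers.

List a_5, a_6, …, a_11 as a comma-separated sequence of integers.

n=5: 5·1 1·5  φ→[4+1]=5
n=6: 6·1 3·2 2·3 1·6  φ→[2+2+1+1]=6
n=7: 7·1 1·7  φ→[6+1]=7
[q^8] φ(1)=1,φ(2)=1,φ(4)=2,φ(8)=4 ⇒ 8
n=9: 1·9 3·3 9·1  φ→[1+2+6]=9
n=10: 1·10 2·5 5·2 10·1  φ→[1+1+4+4]=10
n=11: 11·1 1·11  φ→[10+1]=11

5, 6, 7, 8, 9, 10, 11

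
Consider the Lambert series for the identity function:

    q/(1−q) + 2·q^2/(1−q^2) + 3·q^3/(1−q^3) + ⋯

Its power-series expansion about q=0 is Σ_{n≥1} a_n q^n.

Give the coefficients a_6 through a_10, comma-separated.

d|6:{1,2,3,6}  Σf=1+2+3+6=12
[q^7] f(1)=1,f(7)=7 ⇒ 8
q^8  k|8↦f(k): 1:1 2:2 4:4 8:8  a_8=15
[q^9] f(9)=9,f(3)=3,f(1)=1 ⇒ 13
[q^10] f(1)=1,f(2)=2,f(5)=5,f(10)=10 ⇒ 18

12, 8, 15, 13, 18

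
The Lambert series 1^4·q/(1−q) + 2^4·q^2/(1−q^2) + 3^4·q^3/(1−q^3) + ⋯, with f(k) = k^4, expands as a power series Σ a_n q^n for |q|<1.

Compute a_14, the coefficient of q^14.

a_14 = 40834

n=14: 1·14 2·7 7·2 14·1  f→[1+16+2401+38416]=40834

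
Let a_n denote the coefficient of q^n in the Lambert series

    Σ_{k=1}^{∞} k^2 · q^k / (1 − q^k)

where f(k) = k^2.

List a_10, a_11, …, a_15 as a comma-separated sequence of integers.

130, 122, 210, 170, 250, 260

q^10  k|10↦f(k): 1:1 2:4 5:25 10:100  a_10=130
n=11: 1·11 11·1  f→[1+121]=122
[q^12] f(12)=144,f(6)=36,f(4)=16,f(3)=9,f(2)=4,f(1)=1 ⇒ 210
d|13:{1,13}  Σf=1+169=170
n=14: 14·1 7·2 2·7 1·14  f→[196+49+4+1]=250
[q^15] f(15)=225,f(5)=25,f(3)=9,f(1)=1 ⇒ 260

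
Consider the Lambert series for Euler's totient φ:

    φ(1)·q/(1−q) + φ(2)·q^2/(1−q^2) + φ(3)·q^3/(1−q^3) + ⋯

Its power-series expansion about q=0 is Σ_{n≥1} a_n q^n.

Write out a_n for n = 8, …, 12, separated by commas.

[q^8] φ(8)=4,φ(4)=2,φ(2)=1,φ(1)=1 ⇒ 8
d|9:{9,3,1}  Σφ=6+2+1=9
[q^10] φ(10)=4,φ(5)=4,φ(2)=1,φ(1)=1 ⇒ 10
d|11:{1,11}  Σφ=1+10=11
q^12  k|12↦φ(k): 12:4 6:2 4:2 3:2 2:1 1:1  a_12=12

8, 9, 10, 11, 12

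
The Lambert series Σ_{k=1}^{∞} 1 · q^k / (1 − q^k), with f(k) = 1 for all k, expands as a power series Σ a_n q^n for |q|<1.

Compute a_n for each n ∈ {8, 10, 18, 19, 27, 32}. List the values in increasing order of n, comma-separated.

d|8:{8,4,2,1}  Σf=1+1+1+1=4
q^10  k|10↦f(k): 1:1 2:1 5:1 10:1  a_10=4
d|18:{1,2,3,6,9,18}  Σf=1+1+1+1+1+1=6
q^19  k|19↦f(k): 1:1 19:1  a_19=2
n=27: 1·27 3·9 9·3 27·1  f→[1+1+1+1]=4
d|32:{32,16,8,4,2,1}  Σf=1+1+1+1+1+1=6

4, 4, 6, 2, 4, 6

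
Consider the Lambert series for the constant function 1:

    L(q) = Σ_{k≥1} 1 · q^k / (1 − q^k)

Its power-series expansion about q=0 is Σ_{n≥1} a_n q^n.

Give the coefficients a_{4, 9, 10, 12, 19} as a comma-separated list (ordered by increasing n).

3, 3, 4, 6, 2

q^4  k|4↦f(k): 1:1 2:1 4:1  a_4=3
n=9: 9·1 3·3 1·9  f→[1+1+1]=3
q^10  k|10↦f(k): 10:1 5:1 2:1 1:1  a_10=4
[q^12] f(1)=1,f(2)=1,f(3)=1,f(4)=1,f(6)=1,f(12)=1 ⇒ 6
q^19  k|19↦f(k): 1:1 19:1  a_19=2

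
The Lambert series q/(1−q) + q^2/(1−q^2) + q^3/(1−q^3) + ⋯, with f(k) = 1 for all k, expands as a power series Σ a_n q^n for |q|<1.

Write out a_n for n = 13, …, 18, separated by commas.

[q^13] f(1)=1,f(13)=1 ⇒ 2
[q^14] f(1)=1,f(2)=1,f(7)=1,f(14)=1 ⇒ 4
[q^15] f(15)=1,f(5)=1,f(3)=1,f(1)=1 ⇒ 4
d|16:{16,8,4,2,1}  Σf=1+1+1+1+1=5
[q^17] f(1)=1,f(17)=1 ⇒ 2
n=18: 18·1 9·2 6·3 3·6 2·9 1·18  f→[1+1+1+1+1+1]=6

2, 4, 4, 5, 2, 6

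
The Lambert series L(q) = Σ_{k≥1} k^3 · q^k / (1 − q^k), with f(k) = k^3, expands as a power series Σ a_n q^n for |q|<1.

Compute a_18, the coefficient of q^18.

a_18 = 6813

n=18: 18·1 9·2 6·3 3·6 2·9 1·18  f→[5832+729+216+27+8+1]=6813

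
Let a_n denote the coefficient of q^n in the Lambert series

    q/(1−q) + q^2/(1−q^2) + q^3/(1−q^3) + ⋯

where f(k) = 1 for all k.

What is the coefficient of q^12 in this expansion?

a_12 = 6

q^12  k|12↦f(k): 1:1 2:1 3:1 4:1 6:1 12:1  a_12=6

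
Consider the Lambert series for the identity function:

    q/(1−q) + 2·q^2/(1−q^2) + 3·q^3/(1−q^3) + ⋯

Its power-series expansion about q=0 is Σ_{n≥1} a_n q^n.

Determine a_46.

[q^46] f(46)=46,f(23)=23,f(2)=2,f(1)=1 ⇒ 72

a_46 = 72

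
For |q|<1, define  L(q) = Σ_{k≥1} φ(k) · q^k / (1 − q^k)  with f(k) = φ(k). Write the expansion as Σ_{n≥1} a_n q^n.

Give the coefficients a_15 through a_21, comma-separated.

n=15: 1·15 3·5 5·3 15·1  φ→[1+2+4+8]=15
q^16  k|16↦φ(k): 1:1 2:1 4:2 8:4 16:8  a_16=16
[q^17] φ(17)=16,φ(1)=1 ⇒ 17
q^18  k|18↦φ(k): 18:6 9:6 6:2 3:2 2:1 1:1  a_18=18
d|19:{1,19}  Σφ=1+18=19
[q^20] φ(1)=1,φ(2)=1,φ(4)=2,φ(5)=4,φ(10)=4,φ(20)=8 ⇒ 20
d|21:{1,3,7,21}  Σφ=1+2+6+12=21

15, 16, 17, 18, 19, 20, 21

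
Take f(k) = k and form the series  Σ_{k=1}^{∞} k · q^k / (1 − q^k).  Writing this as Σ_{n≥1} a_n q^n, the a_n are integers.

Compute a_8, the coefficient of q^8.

[q^8] f(1)=1,f(2)=2,f(4)=4,f(8)=8 ⇒ 15

a_8 = 15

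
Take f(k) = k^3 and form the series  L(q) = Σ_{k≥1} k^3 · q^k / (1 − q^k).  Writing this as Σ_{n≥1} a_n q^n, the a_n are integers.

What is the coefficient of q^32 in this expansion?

a_32 = 37449

n=32: 1·32 2·16 4·8 8·4 16·2 32·1  f→[1+8+64+512+4096+32768]=37449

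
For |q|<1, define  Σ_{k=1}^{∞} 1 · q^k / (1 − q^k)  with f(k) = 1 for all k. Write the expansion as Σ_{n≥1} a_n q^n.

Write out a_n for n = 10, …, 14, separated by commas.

4, 2, 6, 2, 4

n=10: 1·10 2·5 5·2 10·1  f→[1+1+1+1]=4
d|11:{11,1}  Σf=1+1=2
[q^12] f(1)=1,f(2)=1,f(3)=1,f(4)=1,f(6)=1,f(12)=1 ⇒ 6
[q^13] f(13)=1,f(1)=1 ⇒ 2
d|14:{1,2,7,14}  Σf=1+1+1+1=4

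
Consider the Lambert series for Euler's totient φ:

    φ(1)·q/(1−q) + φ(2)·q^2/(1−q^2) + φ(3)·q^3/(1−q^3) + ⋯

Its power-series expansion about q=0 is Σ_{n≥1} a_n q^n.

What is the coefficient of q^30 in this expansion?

[q^30] φ(30)=8,φ(15)=8,φ(10)=4,φ(6)=2,φ(5)=4,φ(3)=2,φ(2)=1,φ(1)=1 ⇒ 30

a_30 = 30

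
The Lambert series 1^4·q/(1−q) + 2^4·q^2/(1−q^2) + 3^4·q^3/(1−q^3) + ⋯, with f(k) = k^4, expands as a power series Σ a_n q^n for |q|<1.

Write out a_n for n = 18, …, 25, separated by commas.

d|18:{1,2,3,6,9,18}  Σf=1+16+81+1296+6561+104976=112931
[q^19] f(1)=1,f(19)=130321 ⇒ 130322
n=20: 1·20 2·10 4·5 5·4 10·2 20·1  f→[1+16+256+625+10000+160000]=170898
q^21  k|21↦f(k): 21:194481 7:2401 3:81 1:1  a_21=196964
d|22:{1,2,11,22}  Σf=1+16+14641+234256=248914
d|23:{23,1}  Σf=279841+1=279842
n=24: 24·1 12·2 8·3 6·4 4·6 3·8 2·12 1·24  f→[331776+20736+4096+1296+256+81+16+1]=358258
[q^25] f(25)=390625,f(5)=625,f(1)=1 ⇒ 391251

112931, 130322, 170898, 196964, 248914, 279842, 358258, 391251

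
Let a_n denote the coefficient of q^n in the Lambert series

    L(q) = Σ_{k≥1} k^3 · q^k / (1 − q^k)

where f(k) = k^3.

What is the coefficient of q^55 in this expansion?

q^55  k|55↦f(k): 55:166375 11:1331 5:125 1:1  a_55=167832

a_55 = 167832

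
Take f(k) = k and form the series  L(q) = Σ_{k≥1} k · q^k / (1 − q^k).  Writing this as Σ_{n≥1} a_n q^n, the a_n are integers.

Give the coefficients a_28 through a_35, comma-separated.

56, 30, 72, 32, 63, 48, 54, 48

[q^28] f(1)=1,f(2)=2,f(4)=4,f(7)=7,f(14)=14,f(28)=28 ⇒ 56
[q^29] f(1)=1,f(29)=29 ⇒ 30
q^30  k|30↦f(k): 1:1 2:2 3:3 5:5 6:6 10:10 15:15 30:30  a_30=72
d|31:{1,31}  Σf=1+31=32
d|32:{1,2,4,8,16,32}  Σf=1+2+4+8+16+32=63
q^33  k|33↦f(k): 33:33 11:11 3:3 1:1  a_33=48
n=34: 34·1 17·2 2·17 1·34  f→[34+17+2+1]=54
n=35: 1·35 5·7 7·5 35·1  f→[1+5+7+35]=48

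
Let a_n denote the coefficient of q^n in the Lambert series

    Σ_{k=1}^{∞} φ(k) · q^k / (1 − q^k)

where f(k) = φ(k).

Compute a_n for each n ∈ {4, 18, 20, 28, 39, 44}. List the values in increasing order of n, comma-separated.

[q^4] φ(1)=1,φ(2)=1,φ(4)=2 ⇒ 4
d|18:{1,2,3,6,9,18}  Σφ=1+1+2+2+6+6=18
[q^20] φ(20)=8,φ(10)=4,φ(5)=4,φ(4)=2,φ(2)=1,φ(1)=1 ⇒ 20
d|28:{28,14,7,4,2,1}  Σφ=12+6+6+2+1+1=28
q^39  k|39↦φ(k): 39:24 13:12 3:2 1:1  a_39=39
q^44  k|44↦φ(k): 1:1 2:1 4:2 11:10 22:10 44:20  a_44=44

4, 18, 20, 28, 39, 44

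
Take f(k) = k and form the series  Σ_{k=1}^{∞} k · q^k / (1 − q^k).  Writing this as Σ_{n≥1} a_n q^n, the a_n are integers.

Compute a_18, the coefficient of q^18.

a_18 = 39

n=18: 1·18 2·9 3·6 6·3 9·2 18·1  f→[1+2+3+6+9+18]=39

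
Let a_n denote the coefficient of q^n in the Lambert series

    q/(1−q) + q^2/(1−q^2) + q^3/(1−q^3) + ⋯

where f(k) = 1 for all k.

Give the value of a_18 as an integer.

n=18: 18·1 9·2 6·3 3·6 2·9 1·18  f→[1+1+1+1+1+1]=6

a_18 = 6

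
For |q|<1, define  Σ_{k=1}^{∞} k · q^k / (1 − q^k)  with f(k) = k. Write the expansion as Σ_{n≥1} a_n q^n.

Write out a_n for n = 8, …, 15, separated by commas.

[q^8] f(8)=8,f(4)=4,f(2)=2,f(1)=1 ⇒ 15
n=9: 1·9 3·3 9·1  f→[1+3+9]=13
q^10  k|10↦f(k): 1:1 2:2 5:5 10:10  a_10=18
n=11: 1·11 11·1  f→[1+11]=12
q^12  k|12↦f(k): 12:12 6:6 4:4 3:3 2:2 1:1  a_12=28
n=13: 1·13 13·1  f→[1+13]=14
q^14  k|14↦f(k): 14:14 7:7 2:2 1:1  a_14=24
[q^15] f(15)=15,f(5)=5,f(3)=3,f(1)=1 ⇒ 24

15, 13, 18, 12, 28, 14, 24, 24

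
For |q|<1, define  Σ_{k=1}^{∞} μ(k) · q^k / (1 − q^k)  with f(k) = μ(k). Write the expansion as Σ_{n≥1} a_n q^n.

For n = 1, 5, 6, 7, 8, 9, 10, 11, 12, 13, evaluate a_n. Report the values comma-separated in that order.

1, 0, 0, 0, 0, 0, 0, 0, 0, 0

[q^1] μ(1)=1 ⇒ 1
d|5:{1,5}  Σμ=1+(-1)=0
q^6  k|6↦μ(k): 1:1 2:-1 3:-1 6:1  a_6=0
q^7  k|7↦μ(k): 7:-1 1:1  a_7=0
[q^8] μ(8)=0,μ(4)=0,μ(2)=-1,μ(1)=1 ⇒ 0
[q^9] μ(1)=1,μ(3)=-1,μ(9)=0 ⇒ 0
q^10  k|10↦μ(k): 10:1 5:-1 2:-1 1:1  a_10=0
[q^11] μ(11)=-1,μ(1)=1 ⇒ 0
d|12:{12,6,4,3,2,1}  Σμ=0+1+0+(-1)+(-1)+1=0
n=13: 1·13 13·1  μ→[1+(-1)]=0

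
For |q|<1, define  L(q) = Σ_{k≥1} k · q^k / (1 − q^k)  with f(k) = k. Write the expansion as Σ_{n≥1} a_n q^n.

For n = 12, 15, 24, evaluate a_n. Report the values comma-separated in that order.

q^12  k|12↦f(k): 1:1 2:2 3:3 4:4 6:6 12:12  a_12=28
[q^15] f(1)=1,f(3)=3,f(5)=5,f(15)=15 ⇒ 24
q^24  k|24↦f(k): 1:1 2:2 3:3 4:4 6:6 8:8 12:12 24:24  a_24=60

28, 24, 60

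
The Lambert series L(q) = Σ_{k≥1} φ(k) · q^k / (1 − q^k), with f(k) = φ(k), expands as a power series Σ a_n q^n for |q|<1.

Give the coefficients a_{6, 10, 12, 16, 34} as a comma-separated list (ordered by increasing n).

q^6  k|6↦φ(k): 6:2 3:2 2:1 1:1  a_6=6
n=10: 1·10 2·5 5·2 10·1  φ→[1+1+4+4]=10
d|12:{1,2,3,4,6,12}  Σφ=1+1+2+2+2+4=12
q^16  k|16↦φ(k): 16:8 8:4 4:2 2:1 1:1  a_16=16
d|34:{34,17,2,1}  Σφ=16+16+1+1=34

6, 10, 12, 16, 34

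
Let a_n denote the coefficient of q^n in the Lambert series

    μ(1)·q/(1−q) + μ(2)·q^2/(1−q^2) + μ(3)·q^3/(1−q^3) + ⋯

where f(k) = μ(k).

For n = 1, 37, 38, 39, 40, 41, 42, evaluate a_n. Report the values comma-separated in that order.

n=1: 1·1  μ→[1]=1
[q^37] μ(37)=-1,μ(1)=1 ⇒ 0
n=38: 1·38 2·19 19·2 38·1  μ→[1+(-1)+(-1)+1]=0
d|39:{1,3,13,39}  Σμ=1+(-1)+(-1)+1=0
n=40: 40·1 20·2 10·4 8·5 5·8 4·10 2·20 1·40  μ→[0+0+1+0+(-1)+0+(-1)+1]=0
q^41  k|41↦μ(k): 1:1 41:-1  a_41=0
[q^42] μ(42)=-1,μ(21)=1,μ(14)=1,μ(7)=-1,μ(6)=1,μ(3)=-1,μ(2)=-1,μ(1)=1 ⇒ 0

1, 0, 0, 0, 0, 0, 0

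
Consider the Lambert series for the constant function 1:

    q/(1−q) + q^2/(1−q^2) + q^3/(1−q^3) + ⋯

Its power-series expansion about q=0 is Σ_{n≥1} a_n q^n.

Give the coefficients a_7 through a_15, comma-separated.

2, 4, 3, 4, 2, 6, 2, 4, 4

d|7:{1,7}  Σf=1+1=2
d|8:{1,2,4,8}  Σf=1+1+1+1=4
[q^9] f(1)=1,f(3)=1,f(9)=1 ⇒ 3
[q^10] f(1)=1,f(2)=1,f(5)=1,f(10)=1 ⇒ 4
q^11  k|11↦f(k): 11:1 1:1  a_11=2
q^12  k|12↦f(k): 12:1 6:1 4:1 3:1 2:1 1:1  a_12=6
[q^13] f(13)=1,f(1)=1 ⇒ 2
n=14: 1·14 2·7 7·2 14·1  f→[1+1+1+1]=4
d|15:{1,3,5,15}  Σf=1+1+1+1=4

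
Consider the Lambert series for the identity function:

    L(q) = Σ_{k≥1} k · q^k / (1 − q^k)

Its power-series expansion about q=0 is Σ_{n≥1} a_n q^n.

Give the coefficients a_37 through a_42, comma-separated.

38, 60, 56, 90, 42, 96

q^37  k|37↦f(k): 1:1 37:37  a_37=38
q^38  k|38↦f(k): 1:1 2:2 19:19 38:38  a_38=60
q^39  k|39↦f(k): 39:39 13:13 3:3 1:1  a_39=56
[q^40] f(1)=1,f(2)=2,f(4)=4,f(5)=5,f(8)=8,f(10)=10,f(20)=20,f(40)=40 ⇒ 90
q^41  k|41↦f(k): 1:1 41:41  a_41=42
q^42  k|42↦f(k): 1:1 2:2 3:3 6:6 7:7 14:14 21:21 42:42  a_42=96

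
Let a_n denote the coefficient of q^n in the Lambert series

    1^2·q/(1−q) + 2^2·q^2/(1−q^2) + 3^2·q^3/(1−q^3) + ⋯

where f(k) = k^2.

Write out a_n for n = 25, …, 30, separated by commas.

[q^25] f(1)=1,f(5)=25,f(25)=625 ⇒ 651
d|26:{26,13,2,1}  Σf=676+169+4+1=850
[q^27] f(27)=729,f(9)=81,f(3)=9,f(1)=1 ⇒ 820
d|28:{28,14,7,4,2,1}  Σf=784+196+49+16+4+1=1050
d|29:{1,29}  Σf=1+841=842
[q^30] f(1)=1,f(2)=4,f(3)=9,f(5)=25,f(6)=36,f(10)=100,f(15)=225,f(30)=900 ⇒ 1300

651, 850, 820, 1050, 842, 1300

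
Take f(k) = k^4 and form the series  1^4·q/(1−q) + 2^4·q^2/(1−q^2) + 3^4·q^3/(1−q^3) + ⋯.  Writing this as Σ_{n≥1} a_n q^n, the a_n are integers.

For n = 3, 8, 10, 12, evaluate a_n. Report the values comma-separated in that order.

82, 4369, 10642, 22386

[q^3] f(1)=1,f(3)=81 ⇒ 82
n=8: 1·8 2·4 4·2 8·1  f→[1+16+256+4096]=4369
[q^10] f(1)=1,f(2)=16,f(5)=625,f(10)=10000 ⇒ 10642
n=12: 1·12 2·6 3·4 4·3 6·2 12·1  f→[1+16+81+256+1296+20736]=22386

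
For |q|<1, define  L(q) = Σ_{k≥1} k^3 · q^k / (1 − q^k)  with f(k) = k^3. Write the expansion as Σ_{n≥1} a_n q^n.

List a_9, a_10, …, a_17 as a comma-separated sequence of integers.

757, 1134, 1332, 2044, 2198, 3096, 3528, 4681, 4914

q^9  k|9↦f(k): 1:1 3:27 9:729  a_9=757
d|10:{10,5,2,1}  Σf=1000+125+8+1=1134
q^11  k|11↦f(k): 11:1331 1:1  a_11=1332
d|12:{12,6,4,3,2,1}  Σf=1728+216+64+27+8+1=2044
n=13: 13·1 1·13  f→[2197+1]=2198
n=14: 1·14 2·7 7·2 14·1  f→[1+8+343+2744]=3096
n=15: 1·15 3·5 5·3 15·1  f→[1+27+125+3375]=3528
n=16: 16·1 8·2 4·4 2·8 1·16  f→[4096+512+64+8+1]=4681
q^17  k|17↦f(k): 17:4913 1:1  a_17=4914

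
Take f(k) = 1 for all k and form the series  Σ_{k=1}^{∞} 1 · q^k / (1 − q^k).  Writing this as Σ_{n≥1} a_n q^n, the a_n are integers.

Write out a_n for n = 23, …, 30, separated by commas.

2, 8, 3, 4, 4, 6, 2, 8

[q^23] f(1)=1,f(23)=1 ⇒ 2
n=24: 24·1 12·2 8·3 6·4 4·6 3·8 2·12 1·24  f→[1+1+1+1+1+1+1+1]=8
n=25: 25·1 5·5 1·25  f→[1+1+1]=3
q^26  k|26↦f(k): 1:1 2:1 13:1 26:1  a_26=4
d|27:{27,9,3,1}  Σf=1+1+1+1=4
q^28  k|28↦f(k): 28:1 14:1 7:1 4:1 2:1 1:1  a_28=6
d|29:{29,1}  Σf=1+1=2
d|30:{30,15,10,6,5,3,2,1}  Σf=1+1+1+1+1+1+1+1=8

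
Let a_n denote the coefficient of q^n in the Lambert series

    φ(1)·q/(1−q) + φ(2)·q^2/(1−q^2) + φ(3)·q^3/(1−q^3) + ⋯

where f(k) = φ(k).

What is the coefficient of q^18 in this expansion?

q^18  k|18↦φ(k): 1:1 2:1 3:2 6:2 9:6 18:6  a_18=18

a_18 = 18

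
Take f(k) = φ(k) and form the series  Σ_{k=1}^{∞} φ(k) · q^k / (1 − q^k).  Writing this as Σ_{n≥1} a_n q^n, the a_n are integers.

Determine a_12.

n=12: 1·12 2·6 3·4 4·3 6·2 12·1  φ→[1+1+2+2+2+4]=12

a_12 = 12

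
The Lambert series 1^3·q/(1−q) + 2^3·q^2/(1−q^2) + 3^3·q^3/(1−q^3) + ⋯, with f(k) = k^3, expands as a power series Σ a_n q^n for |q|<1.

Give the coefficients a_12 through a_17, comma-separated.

n=12: 12·1 6·2 4·3 3·4 2·6 1·12  f→[1728+216+64+27+8+1]=2044
[q^13] f(13)=2197,f(1)=1 ⇒ 2198
n=14: 1·14 2·7 7·2 14·1  f→[1+8+343+2744]=3096
n=15: 1·15 3·5 5·3 15·1  f→[1+27+125+3375]=3528
[q^16] f(16)=4096,f(8)=512,f(4)=64,f(2)=8,f(1)=1 ⇒ 4681
[q^17] f(1)=1,f(17)=4913 ⇒ 4914

2044, 2198, 3096, 3528, 4681, 4914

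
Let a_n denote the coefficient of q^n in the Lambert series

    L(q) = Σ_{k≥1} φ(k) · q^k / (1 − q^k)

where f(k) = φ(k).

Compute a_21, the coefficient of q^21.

[q^21] φ(1)=1,φ(3)=2,φ(7)=6,φ(21)=12 ⇒ 21

a_21 = 21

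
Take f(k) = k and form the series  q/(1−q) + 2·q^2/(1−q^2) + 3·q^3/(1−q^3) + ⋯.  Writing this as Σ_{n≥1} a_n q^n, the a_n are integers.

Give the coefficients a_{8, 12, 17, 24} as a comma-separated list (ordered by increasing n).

d|8:{1,2,4,8}  Σf=1+2+4+8=15
n=12: 1·12 2·6 3·4 4·3 6·2 12·1  f→[1+2+3+4+6+12]=28
[q^17] f(1)=1,f(17)=17 ⇒ 18
n=24: 24·1 12·2 8·3 6·4 4·6 3·8 2·12 1·24  f→[24+12+8+6+4+3+2+1]=60

15, 28, 18, 60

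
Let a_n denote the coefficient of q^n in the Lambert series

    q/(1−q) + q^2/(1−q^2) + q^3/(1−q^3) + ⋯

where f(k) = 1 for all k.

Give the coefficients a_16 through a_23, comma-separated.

5, 2, 6, 2, 6, 4, 4, 2

[q^16] f(1)=1,f(2)=1,f(4)=1,f(8)=1,f(16)=1 ⇒ 5
d|17:{17,1}  Σf=1+1=2
[q^18] f(1)=1,f(2)=1,f(3)=1,f(6)=1,f(9)=1,f(18)=1 ⇒ 6
d|19:{19,1}  Σf=1+1=2
q^20  k|20↦f(k): 1:1 2:1 4:1 5:1 10:1 20:1  a_20=6
n=21: 1·21 3·7 7·3 21·1  f→[1+1+1+1]=4
n=22: 1·22 2·11 11·2 22·1  f→[1+1+1+1]=4
d|23:{23,1}  Σf=1+1=2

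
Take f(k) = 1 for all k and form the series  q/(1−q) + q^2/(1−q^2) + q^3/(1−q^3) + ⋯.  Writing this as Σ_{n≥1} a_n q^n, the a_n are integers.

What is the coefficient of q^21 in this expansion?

a_21 = 4

[q^21] f(21)=1,f(7)=1,f(3)=1,f(1)=1 ⇒ 4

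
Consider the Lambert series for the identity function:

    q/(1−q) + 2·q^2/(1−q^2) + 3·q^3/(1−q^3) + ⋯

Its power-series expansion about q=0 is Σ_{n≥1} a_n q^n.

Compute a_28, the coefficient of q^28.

a_28 = 56

d|28:{1,2,4,7,14,28}  Σf=1+2+4+7+14+28=56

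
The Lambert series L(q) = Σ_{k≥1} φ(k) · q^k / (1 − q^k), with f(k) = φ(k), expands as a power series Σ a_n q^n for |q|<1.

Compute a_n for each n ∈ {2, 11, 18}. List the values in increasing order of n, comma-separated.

q^2  k|2↦φ(k): 1:1 2:1  a_2=2
q^11  k|11↦φ(k): 11:10 1:1  a_11=11
d|18:{1,2,3,6,9,18}  Σφ=1+1+2+2+6+6=18

2, 11, 18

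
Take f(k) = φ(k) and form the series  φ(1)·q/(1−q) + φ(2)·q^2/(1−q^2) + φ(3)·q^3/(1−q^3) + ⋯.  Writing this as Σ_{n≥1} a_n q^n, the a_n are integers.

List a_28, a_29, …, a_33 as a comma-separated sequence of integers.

[q^28] φ(28)=12,φ(14)=6,φ(7)=6,φ(4)=2,φ(2)=1,φ(1)=1 ⇒ 28
q^29  k|29↦φ(k): 29:28 1:1  a_29=29
q^30  k|30↦φ(k): 30:8 15:8 10:4 6:2 5:4 3:2 2:1 1:1  a_30=30
[q^31] φ(31)=30,φ(1)=1 ⇒ 31
q^32  k|32↦φ(k): 32:16 16:8 8:4 4:2 2:1 1:1  a_32=32
n=33: 33·1 11·3 3·11 1·33  φ→[20+10+2+1]=33

28, 29, 30, 31, 32, 33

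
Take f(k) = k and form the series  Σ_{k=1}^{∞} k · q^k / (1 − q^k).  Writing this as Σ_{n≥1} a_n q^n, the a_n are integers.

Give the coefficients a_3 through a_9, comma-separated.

4, 7, 6, 12, 8, 15, 13

[q^3] f(3)=3,f(1)=1 ⇒ 4
d|4:{1,2,4}  Σf=1+2+4=7
[q^5] f(5)=5,f(1)=1 ⇒ 6
n=6: 6·1 3·2 2·3 1·6  f→[6+3+2+1]=12
[q^7] f(1)=1,f(7)=7 ⇒ 8
[q^8] f(8)=8,f(4)=4,f(2)=2,f(1)=1 ⇒ 15
d|9:{9,3,1}  Σf=9+3+1=13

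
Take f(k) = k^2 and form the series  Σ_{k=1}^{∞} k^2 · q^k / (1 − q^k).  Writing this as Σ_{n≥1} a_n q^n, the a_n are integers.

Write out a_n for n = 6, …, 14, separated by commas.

q^6  k|6↦f(k): 1:1 2:4 3:9 6:36  a_6=50
d|7:{1,7}  Σf=1+49=50
q^8  k|8↦f(k): 8:64 4:16 2:4 1:1  a_8=85
d|9:{1,3,9}  Σf=1+9+81=91
n=10: 10·1 5·2 2·5 1·10  f→[100+25+4+1]=130
q^11  k|11↦f(k): 1:1 11:121  a_11=122
[q^12] f(12)=144,f(6)=36,f(4)=16,f(3)=9,f(2)=4,f(1)=1 ⇒ 210
q^13  k|13↦f(k): 1:1 13:169  a_13=170
q^14  k|14↦f(k): 1:1 2:4 7:49 14:196  a_14=250

50, 50, 85, 91, 130, 122, 210, 170, 250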